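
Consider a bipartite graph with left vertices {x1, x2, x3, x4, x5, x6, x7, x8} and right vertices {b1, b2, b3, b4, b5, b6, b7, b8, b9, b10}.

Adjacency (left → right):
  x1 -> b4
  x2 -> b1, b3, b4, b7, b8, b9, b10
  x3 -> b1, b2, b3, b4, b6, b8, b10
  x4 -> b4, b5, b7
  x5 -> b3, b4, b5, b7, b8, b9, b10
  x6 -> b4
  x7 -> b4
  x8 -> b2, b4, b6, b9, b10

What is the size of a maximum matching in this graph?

A valid assignment of size 6: x1→b4, x2→b1, x3→b8, x4→b5, x5→b7, x8→b6.
The set {x1, x6, x7} has only 1 neighbour ({b4}), so by Hall's theorem at most 6 of the 8 left vertices can be matched.

6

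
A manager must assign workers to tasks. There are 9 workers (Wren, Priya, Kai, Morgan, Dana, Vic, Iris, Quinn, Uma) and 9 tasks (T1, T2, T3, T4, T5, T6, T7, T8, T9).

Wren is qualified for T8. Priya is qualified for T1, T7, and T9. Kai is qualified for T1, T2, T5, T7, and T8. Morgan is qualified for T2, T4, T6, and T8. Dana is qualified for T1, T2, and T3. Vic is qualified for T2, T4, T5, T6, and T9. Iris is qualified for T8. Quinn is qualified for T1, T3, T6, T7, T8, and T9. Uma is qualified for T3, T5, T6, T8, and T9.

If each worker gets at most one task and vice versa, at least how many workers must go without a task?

1

One maximum matching: Wren-T8, Priya-T9, Kai-T7, Morgan-T6, Dana-T2, Vic-T4, Quinn-T3, Uma-T5.
The set {Wren, Iris} has only 1 neighbour ({T8}), so by Hall's theorem at most 8 of the 9 workers can be matched.
That matches 8 of the 9, leaving 1 unmatched; no matching can do better.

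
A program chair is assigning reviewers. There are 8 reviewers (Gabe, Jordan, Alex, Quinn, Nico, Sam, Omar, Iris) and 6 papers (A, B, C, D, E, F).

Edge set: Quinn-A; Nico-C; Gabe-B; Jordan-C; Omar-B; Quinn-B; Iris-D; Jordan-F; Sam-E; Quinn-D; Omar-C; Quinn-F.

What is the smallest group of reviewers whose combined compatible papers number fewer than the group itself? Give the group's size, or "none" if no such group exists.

1

Take S = {Alex}. Its neighbourhood is {}, so |N(S)| = 0 < |S| = 1.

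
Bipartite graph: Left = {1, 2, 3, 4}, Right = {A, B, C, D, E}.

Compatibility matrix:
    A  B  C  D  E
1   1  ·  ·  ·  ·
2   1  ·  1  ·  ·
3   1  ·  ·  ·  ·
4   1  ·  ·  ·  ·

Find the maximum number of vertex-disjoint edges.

For example, pair 1–A, 2–C.
The set {1, 3, 4} has only 1 neighbour ({A}), so by Hall's theorem at most 2 of the 4 left vertices can be matched.

2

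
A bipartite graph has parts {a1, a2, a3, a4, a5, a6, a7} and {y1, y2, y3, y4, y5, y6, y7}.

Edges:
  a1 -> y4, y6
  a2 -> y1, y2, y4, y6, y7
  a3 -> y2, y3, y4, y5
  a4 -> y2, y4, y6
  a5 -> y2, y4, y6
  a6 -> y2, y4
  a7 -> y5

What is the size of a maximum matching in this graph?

6

One maximum matching: a1→y4, a2→y7, a3→y3, a4→y6, a5→y2, a7→y5.
The set {a1, a4, a5, a6} has only 3 neighbours ({y2, y4, y6}), so by Hall's theorem at most 6 of the 7 left vertices can be matched.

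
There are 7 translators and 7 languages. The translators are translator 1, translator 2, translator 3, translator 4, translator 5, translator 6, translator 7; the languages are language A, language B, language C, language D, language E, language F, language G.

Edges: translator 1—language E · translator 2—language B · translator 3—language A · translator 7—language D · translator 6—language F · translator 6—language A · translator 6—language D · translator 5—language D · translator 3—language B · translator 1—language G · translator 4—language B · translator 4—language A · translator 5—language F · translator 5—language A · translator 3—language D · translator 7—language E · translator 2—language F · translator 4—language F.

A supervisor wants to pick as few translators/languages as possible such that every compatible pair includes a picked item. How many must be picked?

A maximum matching has 6 edges (e.g. translator 1–language G, translator 2–language B, translator 3–language D, translator 4–language A, translator 5–language F, translator 7–language E).
By König's theorem the minimum vertex cover has the same size. One such cover is {translator 1, translator 7, language A, language B, language D, language F}.

6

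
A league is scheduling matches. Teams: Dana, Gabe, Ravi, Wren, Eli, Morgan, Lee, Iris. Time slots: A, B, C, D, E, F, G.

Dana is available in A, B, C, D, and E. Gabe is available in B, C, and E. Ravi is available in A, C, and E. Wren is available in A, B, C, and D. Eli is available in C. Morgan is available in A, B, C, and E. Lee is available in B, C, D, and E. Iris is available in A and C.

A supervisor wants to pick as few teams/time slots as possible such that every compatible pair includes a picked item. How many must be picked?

5

A maximum matching has 5 edges (e.g. Dana–A, Gabe–B, Ravi–E, Wren–D, Eli–C).
By König's theorem the minimum vertex cover has the same size. One such cover is {A, B, C, D, E}.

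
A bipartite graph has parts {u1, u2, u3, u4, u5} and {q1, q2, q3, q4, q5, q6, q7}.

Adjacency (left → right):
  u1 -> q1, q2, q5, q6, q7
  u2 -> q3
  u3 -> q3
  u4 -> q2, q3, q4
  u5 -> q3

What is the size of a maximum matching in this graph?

3

One maximum matching: u1→q6, u2→q3, u4→q2.
The set {u2, u3, u5} has only 1 neighbour ({q3}), so by Hall's theorem at most 3 of the 5 left vertices can be matched.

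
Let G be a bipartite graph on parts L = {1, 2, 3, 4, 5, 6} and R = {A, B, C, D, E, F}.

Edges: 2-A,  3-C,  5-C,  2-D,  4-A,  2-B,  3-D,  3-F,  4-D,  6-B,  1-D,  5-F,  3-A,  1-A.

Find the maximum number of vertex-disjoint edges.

5

One maximum matching: 1→A, 2→B, 3→C, 4→D, 5→F.
The set {1, 2, 4, 6} has only 3 neighbours ({A, B, D}), so by Hall's theorem at most 5 of the 6 left vertices can be matched.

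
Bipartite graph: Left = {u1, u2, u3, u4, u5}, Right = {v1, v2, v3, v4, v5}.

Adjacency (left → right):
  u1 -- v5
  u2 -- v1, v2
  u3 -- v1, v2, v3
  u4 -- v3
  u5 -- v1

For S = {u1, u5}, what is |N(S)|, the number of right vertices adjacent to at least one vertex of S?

The union of neighbours of {u1, u5} is {v1, v5}, which has 2 elements.
Since |N(S)| = 2 ≥ |S| = 2, Hall's condition holds for this subset.

2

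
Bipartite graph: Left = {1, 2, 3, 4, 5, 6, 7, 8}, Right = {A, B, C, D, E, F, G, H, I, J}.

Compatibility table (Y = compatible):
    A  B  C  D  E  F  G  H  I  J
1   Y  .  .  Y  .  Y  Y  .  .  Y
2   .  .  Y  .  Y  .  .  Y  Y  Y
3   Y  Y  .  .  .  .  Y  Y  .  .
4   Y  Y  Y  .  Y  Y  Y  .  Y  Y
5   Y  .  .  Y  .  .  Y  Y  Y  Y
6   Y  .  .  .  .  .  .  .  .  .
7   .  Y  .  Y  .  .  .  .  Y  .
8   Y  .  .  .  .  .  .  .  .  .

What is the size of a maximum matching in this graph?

A valid assignment of size 7: 1→F, 2→H, 3→G, 4→E, 5→J, 6→A, 7→B.
The set {6, 8} has only 1 neighbour ({A}), so by Hall's theorem at most 7 of the 8 left vertices can be matched.

7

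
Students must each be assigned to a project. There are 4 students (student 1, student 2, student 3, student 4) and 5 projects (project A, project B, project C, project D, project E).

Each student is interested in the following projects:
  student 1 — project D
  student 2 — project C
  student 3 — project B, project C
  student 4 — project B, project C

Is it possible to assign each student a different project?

The set {student 2, student 3, student 4} has only 2 neighbours ({project B, project C}), so by Hall's theorem at most 3 of the 4 students can be matched.
Hence no matching covers every student.

No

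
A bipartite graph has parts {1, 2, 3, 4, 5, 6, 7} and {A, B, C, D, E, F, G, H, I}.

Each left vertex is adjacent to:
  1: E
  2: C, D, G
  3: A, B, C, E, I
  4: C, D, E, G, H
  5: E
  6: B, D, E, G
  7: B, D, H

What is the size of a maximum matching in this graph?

For example, pair 1→E, 2→C, 3→A, 4→G, 6→D, 7→B.
The set {1, 5} has only 1 neighbour ({E}), so by Hall's theorem at most 6 of the 7 left vertices can be matched.

6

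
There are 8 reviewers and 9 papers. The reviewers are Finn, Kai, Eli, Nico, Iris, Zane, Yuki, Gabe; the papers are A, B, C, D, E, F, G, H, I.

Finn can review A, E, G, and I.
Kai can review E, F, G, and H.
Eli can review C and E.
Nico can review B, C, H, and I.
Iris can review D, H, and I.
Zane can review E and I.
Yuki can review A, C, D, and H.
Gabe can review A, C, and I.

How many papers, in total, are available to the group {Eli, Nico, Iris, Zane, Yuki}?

7

The union of neighbours of {Eli, Nico, Iris, Zane, Yuki} is {A, B, C, D, E, H, I}, which has 7 elements.
Since |N(S)| = 7 ≥ |S| = 5, Hall's condition holds for this subset.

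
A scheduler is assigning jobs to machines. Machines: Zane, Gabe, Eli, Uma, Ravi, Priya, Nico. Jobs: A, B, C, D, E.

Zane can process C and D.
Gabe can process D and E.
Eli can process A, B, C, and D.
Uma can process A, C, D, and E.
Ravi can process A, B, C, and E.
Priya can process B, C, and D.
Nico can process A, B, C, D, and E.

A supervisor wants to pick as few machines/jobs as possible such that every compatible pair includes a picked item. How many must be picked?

{A, B, C, D, E} is a vertex cover of size 5: every edge has an endpoint in this set.
No smaller cover exists because Zane–D, Gabe–E, Eli–C, Uma–A, Ravi–B is a matching of size 5, and a cover must include an endpoint of each of these disjoint edges (König's theorem).

5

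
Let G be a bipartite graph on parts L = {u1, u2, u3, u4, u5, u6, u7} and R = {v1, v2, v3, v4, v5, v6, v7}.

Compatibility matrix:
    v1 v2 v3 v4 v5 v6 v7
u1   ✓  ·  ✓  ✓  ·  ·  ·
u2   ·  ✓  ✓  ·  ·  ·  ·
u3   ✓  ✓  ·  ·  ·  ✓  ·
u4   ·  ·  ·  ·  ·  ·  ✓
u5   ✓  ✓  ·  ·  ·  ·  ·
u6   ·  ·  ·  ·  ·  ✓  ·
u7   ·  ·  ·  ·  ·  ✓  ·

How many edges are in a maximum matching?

One maximum matching: u1–v4, u2–v3, u3–v1, u4–v7, u5–v2, u6–v6.
The set {u6, u7} has only 1 neighbour ({v6}), so by Hall's theorem at most 6 of the 7 left vertices can be matched.

6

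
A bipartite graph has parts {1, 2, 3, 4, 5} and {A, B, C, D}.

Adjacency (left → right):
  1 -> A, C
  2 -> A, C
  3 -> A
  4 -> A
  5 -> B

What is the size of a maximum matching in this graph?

3

For example, pair 1→A, 2→C, 5→B.
The set {1, 2, 3, 4} has only 2 neighbours ({A, C}), so by Hall's theorem at most 3 of the 5 left vertices can be matched.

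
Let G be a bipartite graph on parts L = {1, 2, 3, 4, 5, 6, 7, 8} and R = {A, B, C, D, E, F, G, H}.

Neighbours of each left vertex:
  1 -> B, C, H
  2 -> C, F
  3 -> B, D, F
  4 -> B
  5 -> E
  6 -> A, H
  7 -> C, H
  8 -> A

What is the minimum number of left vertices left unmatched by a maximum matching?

1

A valid assignment of size 7: 1–H, 2–F, 3–D, 4–B, 5–E, 6–A, 7–C.
The set {1, 4, 6, 7, 8} has only 4 neighbours ({A, B, C, H}), so by Hall's theorem at most 7 of the 8 left vertices can be matched.
That matches 7 of the 8, leaving 1 unmatched; no matching can do better.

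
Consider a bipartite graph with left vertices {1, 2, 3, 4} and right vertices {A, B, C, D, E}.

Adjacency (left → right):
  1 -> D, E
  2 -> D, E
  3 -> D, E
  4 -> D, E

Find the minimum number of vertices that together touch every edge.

2

The 2 edges 1–D, 2–E form a matching, so any vertex cover needs at least 2 vertices (one per matched edge).
Conversely {D, E} meets every edge and has exactly 2 vertices, so 2 is optimal.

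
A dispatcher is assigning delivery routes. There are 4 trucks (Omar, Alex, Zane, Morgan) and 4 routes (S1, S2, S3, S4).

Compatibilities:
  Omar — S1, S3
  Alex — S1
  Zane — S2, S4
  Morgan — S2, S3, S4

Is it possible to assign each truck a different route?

Yes

For example, pair Omar-S3, Alex-S1, Zane-S4, Morgan-S2.
All 4 trucks are covered.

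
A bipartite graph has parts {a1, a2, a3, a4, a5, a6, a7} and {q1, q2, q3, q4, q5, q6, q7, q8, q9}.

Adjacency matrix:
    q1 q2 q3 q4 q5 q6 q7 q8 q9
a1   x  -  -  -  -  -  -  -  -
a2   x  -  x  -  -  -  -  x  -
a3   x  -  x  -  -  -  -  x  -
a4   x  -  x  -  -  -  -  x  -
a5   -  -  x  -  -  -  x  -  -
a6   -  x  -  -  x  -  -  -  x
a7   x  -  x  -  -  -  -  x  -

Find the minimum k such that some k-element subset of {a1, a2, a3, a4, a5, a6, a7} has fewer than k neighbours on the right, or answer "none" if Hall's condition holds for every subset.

4

Take S = {a1, a2, a3, a4}. Its neighbourhood is {q1, q3, q8}, so |N(S)| = 3 < |S| = 4.
Every subset of size less than 4 has at least as many neighbours as members, so 4 is the minimum.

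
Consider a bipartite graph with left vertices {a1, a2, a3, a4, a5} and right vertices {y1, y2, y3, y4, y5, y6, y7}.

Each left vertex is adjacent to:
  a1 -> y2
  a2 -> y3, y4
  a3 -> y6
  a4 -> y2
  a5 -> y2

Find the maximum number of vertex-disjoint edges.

3

For example, pair a1-y2, a2-y3, a3-y6.
The set {a1, a4, a5} has only 1 neighbour ({y2}), so by Hall's theorem at most 3 of the 5 left vertices can be matched.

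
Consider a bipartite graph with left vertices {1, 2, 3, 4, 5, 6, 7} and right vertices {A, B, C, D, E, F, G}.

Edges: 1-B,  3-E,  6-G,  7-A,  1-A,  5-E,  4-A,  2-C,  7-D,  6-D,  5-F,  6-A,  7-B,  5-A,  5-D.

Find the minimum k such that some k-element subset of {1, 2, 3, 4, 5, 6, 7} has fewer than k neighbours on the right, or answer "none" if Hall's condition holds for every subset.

A matching saturating every left vertex exists, for instance 1→B, 2→C, 3→E, 4→A, 5→F, 6→G, 7→D.
By Hall's marriage theorem, this means |N(S)| ≥ |S| for every subset S, so no violating subset exists.

none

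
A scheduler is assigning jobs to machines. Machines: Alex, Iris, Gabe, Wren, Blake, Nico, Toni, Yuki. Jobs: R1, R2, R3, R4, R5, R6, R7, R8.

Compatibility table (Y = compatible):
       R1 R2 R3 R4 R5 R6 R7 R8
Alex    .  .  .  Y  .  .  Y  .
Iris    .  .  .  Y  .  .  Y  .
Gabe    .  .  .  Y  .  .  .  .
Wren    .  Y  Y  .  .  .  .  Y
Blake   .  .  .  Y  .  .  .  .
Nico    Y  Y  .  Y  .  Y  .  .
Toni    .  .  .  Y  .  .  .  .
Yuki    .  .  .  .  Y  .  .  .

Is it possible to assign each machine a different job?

The set {Alex, Iris, Gabe, Blake, Toni} has only 2 neighbours ({R4, R7}), so by Hall's theorem at most 5 of the 8 machines can be matched.
Hence no matching covers every machine.

No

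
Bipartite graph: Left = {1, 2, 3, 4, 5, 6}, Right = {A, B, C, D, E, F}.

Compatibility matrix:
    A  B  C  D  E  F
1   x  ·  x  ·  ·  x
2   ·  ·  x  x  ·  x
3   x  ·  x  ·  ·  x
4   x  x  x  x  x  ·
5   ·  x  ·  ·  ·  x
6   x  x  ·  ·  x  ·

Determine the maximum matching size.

6

One maximum matching: 1–C, 2–D, 3–A, 4–E, 5–F, 6–B.
All 6 left vertices are matched, so no larger matching exists.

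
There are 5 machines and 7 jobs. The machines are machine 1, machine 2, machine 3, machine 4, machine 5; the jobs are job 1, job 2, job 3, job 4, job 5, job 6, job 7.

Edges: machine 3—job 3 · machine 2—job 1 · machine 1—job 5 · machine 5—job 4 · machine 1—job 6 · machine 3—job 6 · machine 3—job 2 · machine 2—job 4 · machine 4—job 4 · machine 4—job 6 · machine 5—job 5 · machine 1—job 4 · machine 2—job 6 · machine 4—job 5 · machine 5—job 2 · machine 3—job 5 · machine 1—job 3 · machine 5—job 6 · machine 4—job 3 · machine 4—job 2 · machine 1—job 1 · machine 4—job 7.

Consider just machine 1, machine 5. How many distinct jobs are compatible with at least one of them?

6

The union of neighbours of {machine 1, machine 5} is {job 1, job 2, job 3, job 4, job 5, job 6}, which has 6 elements.
Since |N(S)| = 6 ≥ |S| = 2, Hall's condition holds for this subset.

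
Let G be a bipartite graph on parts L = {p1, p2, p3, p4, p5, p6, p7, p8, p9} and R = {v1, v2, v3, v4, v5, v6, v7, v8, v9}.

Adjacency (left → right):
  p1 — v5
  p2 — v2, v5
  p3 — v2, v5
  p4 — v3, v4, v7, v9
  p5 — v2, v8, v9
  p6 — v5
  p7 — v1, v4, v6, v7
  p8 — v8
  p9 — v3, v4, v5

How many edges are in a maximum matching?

A valid assignment of size 7: p1→v5, p2→v2, p4→v7, p5→v9, p7→v6, p8→v8, p9→v4.
The set {p1, p2, p3, p6} has only 2 neighbours ({v2, v5}), so by Hall's theorem at most 7 of the 9 left vertices can be matched.

7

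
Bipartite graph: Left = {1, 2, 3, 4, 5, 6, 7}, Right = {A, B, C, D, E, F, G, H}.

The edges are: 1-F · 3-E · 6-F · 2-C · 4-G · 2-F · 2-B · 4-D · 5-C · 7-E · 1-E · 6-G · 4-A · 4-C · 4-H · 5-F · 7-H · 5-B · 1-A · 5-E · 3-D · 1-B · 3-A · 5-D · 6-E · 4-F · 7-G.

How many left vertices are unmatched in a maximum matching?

0

A valid assignment of size 7: 1-F, 2-C, 3-D, 4-A, 5-B, 6-G, 7-E.
All 7 left vertices are matched, so no larger matching exists.
That matches 7 of the 7, leaving 0 unmatched; no matching can do better.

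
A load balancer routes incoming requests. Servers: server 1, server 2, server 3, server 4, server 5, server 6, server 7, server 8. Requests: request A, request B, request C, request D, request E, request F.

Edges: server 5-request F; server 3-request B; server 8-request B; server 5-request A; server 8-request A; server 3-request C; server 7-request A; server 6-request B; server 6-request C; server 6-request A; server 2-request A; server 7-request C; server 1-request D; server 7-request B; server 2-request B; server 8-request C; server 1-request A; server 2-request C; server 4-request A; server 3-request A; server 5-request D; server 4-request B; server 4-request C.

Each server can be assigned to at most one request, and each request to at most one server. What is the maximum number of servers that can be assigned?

A valid assignment of size 5: server 1-request D, server 2-request B, server 3-request A, server 4-request C, server 5-request F.
The set {server 2, server 3, server 4, server 6, server 7, server 8} has only 3 neighbours ({request A, request B, request C}), so by Hall's theorem at most 5 of the 8 servers can be matched.

5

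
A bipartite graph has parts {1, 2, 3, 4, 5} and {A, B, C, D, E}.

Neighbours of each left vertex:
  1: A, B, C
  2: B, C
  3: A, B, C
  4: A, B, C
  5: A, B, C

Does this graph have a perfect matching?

No

The set {1, 2, 3, 4, 5} has only 3 neighbours ({A, B, C}), so by Hall's theorem at most 3 of the 5 left vertices can be matched.
Hence no matching covers every left vertex.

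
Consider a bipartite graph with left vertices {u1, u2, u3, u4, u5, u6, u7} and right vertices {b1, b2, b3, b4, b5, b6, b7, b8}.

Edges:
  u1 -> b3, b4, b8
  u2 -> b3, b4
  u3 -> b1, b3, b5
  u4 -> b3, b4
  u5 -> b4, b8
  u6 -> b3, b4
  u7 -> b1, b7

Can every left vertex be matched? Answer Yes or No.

No

The set {u1, u2, u4, u5, u6} has only 3 neighbours ({b3, b4, b8}), so by Hall's theorem at most 5 of the 7 left vertices can be matched.
Hence no matching covers every left vertex.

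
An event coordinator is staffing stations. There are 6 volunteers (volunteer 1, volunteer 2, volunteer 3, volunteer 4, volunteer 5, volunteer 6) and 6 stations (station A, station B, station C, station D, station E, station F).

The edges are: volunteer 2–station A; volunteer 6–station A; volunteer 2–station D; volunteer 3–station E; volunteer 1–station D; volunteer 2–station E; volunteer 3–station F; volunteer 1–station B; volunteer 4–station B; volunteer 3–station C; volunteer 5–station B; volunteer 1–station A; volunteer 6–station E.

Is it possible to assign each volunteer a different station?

The set {volunteer 4, volunteer 5} has only 1 neighbour ({station B}), so by Hall's theorem at most 5 of the 6 volunteers can be matched.
Hence no matching covers every volunteer.

No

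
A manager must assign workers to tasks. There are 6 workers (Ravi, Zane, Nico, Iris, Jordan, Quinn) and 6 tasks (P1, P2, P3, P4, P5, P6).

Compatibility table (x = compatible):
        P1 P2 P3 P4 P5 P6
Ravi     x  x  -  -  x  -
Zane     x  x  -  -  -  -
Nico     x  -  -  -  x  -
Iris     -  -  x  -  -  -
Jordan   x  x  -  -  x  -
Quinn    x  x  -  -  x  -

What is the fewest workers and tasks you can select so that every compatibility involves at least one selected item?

4

{Iris, P1, P2, P5} is a vertex cover of size 4: every edge has an endpoint in this set.
No smaller cover exists because Ravi–P5, Zane–P2, Nico–P1, Iris–P3 is a matching of size 4, and a cover must include an endpoint of each of these disjoint edges (König's theorem).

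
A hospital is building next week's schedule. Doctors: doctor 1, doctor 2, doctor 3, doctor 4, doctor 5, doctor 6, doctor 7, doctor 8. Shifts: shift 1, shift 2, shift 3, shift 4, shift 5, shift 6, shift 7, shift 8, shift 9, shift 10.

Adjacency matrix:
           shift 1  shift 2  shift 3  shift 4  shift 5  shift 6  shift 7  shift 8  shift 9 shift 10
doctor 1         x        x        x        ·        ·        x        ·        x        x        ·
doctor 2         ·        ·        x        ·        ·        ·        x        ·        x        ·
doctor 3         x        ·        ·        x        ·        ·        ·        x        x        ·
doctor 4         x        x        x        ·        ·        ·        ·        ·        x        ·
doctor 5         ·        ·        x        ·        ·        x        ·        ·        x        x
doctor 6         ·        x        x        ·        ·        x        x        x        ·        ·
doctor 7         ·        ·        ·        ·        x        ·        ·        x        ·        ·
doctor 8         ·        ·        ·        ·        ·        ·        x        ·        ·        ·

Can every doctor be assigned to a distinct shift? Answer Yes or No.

Yes

For example, pair doctor 1–shift 8, doctor 2–shift 9, doctor 3–shift 4, doctor 4–shift 2, doctor 5–shift 3, doctor 6–shift 6, doctor 7–shift 5, doctor 8–shift 7.
All 8 doctors are covered.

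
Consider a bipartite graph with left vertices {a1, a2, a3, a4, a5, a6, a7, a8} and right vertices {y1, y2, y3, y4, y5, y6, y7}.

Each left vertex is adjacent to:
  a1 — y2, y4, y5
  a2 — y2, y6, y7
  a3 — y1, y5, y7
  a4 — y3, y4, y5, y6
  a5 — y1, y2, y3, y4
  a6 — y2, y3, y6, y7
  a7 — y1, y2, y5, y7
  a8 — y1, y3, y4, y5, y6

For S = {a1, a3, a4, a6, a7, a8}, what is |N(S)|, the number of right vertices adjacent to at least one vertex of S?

7

The union of neighbours of {a1, a3, a4, a6, a7, a8} is {y1, y2, y3, y4, y5, y6, y7}, which has 7 elements.
Since |N(S)| = 7 ≥ |S| = 6, Hall's condition holds for this subset.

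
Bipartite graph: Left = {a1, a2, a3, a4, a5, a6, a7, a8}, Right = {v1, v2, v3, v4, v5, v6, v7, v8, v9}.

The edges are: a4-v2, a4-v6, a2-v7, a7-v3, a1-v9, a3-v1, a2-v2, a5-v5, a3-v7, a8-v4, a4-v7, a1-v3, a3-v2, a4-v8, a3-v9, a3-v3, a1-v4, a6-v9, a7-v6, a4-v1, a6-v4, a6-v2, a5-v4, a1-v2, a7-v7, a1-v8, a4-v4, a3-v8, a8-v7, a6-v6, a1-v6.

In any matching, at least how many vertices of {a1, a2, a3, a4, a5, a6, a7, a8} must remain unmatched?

0

One maximum matching: a1-v4, a2-v2, a3-v1, a4-v6, a5-v5, a6-v9, a7-v3, a8-v7.
All 8 left vertices are matched, so no larger matching exists.
That matches 8 of the 8, leaving 0 unmatched; no matching can do better.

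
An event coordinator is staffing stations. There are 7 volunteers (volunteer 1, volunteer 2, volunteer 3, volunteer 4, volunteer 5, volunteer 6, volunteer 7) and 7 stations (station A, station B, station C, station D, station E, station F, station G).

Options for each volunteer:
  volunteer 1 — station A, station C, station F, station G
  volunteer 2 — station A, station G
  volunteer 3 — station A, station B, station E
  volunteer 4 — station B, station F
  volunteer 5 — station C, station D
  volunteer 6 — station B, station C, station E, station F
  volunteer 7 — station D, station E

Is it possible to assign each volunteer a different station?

Yes

One maximum matching: volunteer 1→station A, volunteer 2→station G, volunteer 3→station B, volunteer 4→station F, volunteer 5→station C, volunteer 6→station E, volunteer 7→station D.
All 7 volunteers are covered.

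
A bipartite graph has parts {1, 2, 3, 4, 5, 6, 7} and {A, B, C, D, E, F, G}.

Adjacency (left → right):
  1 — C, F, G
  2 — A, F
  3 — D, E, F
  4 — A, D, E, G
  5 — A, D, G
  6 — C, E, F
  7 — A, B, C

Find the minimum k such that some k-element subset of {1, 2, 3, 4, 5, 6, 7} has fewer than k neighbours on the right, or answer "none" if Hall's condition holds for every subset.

none

A matching saturating every left vertex exists, for instance 1→C, 2→A, 3→F, 4→D, 5→G, 6→E, 7→B.
By Hall's marriage theorem, this means |N(S)| ≥ |S| for every subset S, so no violating subset exists.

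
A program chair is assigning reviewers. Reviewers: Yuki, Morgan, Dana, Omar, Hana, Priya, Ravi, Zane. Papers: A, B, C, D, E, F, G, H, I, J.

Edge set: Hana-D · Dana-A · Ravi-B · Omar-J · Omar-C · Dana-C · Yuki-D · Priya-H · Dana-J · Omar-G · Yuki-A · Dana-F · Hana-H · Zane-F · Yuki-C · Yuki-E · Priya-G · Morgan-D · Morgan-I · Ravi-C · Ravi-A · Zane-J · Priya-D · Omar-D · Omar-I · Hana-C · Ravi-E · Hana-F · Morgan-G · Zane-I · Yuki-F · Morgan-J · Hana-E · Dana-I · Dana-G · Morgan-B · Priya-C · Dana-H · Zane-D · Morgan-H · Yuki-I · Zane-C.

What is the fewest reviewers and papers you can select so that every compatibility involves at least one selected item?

8

A maximum matching has 8 edges (e.g. Yuki–A, Morgan–H, Dana–G, Omar–D, Hana–E, Priya–C, Ravi–B, Zane–J).
By König's theorem the minimum vertex cover has the same size. One such cover is {Yuki, Morgan, Dana, Omar, Hana, Priya, Ravi, Zane}.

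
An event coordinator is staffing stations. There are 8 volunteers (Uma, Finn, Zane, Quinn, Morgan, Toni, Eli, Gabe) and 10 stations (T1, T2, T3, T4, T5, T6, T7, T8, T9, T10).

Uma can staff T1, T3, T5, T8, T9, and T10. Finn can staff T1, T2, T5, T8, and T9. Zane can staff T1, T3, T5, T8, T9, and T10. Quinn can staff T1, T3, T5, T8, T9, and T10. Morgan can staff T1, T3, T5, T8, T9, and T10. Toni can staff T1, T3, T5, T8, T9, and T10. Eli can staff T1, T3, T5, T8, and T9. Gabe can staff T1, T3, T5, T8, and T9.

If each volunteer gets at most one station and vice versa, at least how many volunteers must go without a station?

One maximum matching: Uma–T9, Finn–T2, Zane–T1, Quinn–T8, Morgan–T10, Toni–T3, Eli–T5.
The set {Uma, Zane, Quinn, Morgan, Toni, Eli, Gabe} has only 6 neighbours ({T1, T10, T3, T5, T8, T9}), so by Hall's theorem at most 7 of the 8 volunteers can be matched.
That matches 7 of the 8, leaving 1 unmatched; no matching can do better.

1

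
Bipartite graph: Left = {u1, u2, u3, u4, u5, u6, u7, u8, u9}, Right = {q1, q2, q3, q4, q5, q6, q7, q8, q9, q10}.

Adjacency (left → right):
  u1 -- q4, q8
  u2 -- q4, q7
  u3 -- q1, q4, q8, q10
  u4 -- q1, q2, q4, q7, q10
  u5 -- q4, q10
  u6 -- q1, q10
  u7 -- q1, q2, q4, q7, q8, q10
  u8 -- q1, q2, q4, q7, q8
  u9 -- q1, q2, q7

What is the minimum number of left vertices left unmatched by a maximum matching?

One maximum matching: u1–q8, u2–q7, u3–q1, u4–q2, u5–q4, u6–q10.
The set {u1, u2, u3, u4, u5, u6, u7, u8, u9} has only 6 neighbours ({q1, q10, q2, q4, q7, q8}), so by Hall's theorem at most 6 of the 9 left vertices can be matched.
That matches 6 of the 9, leaving 3 unmatched; no matching can do better.

3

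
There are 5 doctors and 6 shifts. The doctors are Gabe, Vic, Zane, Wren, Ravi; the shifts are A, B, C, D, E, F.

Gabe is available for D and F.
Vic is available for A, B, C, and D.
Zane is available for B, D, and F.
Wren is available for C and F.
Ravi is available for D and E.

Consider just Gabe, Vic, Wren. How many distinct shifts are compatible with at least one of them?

5

The union of neighbours of {Gabe, Vic, Wren} is {A, B, C, D, F}, which has 5 elements.
Since |N(S)| = 5 ≥ |S| = 3, Hall's condition holds for this subset.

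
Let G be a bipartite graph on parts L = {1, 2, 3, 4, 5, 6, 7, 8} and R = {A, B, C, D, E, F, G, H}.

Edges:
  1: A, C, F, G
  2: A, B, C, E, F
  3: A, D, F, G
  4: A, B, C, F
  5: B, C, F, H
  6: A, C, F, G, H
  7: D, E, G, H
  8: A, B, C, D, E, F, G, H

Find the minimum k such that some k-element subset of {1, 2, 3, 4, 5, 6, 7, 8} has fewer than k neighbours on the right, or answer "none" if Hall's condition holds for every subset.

none

A matching saturating every left vertex exists, for instance 1→C, 2→E, 3→F, 4→B, 5→H, 6→A, 7→D, 8→G.
By Hall's marriage theorem, this means |N(S)| ≥ |S| for every subset S, so no violating subset exists.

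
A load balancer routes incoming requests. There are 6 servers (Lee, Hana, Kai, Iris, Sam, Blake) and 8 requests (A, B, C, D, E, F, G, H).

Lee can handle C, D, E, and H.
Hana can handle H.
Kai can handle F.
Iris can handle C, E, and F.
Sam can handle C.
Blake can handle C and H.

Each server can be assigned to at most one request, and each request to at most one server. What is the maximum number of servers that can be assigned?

5

For example, pair Lee→D, Hana→H, Kai→F, Iris→E, Sam→C.
The set {Hana, Sam, Blake} has only 2 neighbours ({C, H}), so by Hall's theorem at most 5 of the 6 servers can be matched.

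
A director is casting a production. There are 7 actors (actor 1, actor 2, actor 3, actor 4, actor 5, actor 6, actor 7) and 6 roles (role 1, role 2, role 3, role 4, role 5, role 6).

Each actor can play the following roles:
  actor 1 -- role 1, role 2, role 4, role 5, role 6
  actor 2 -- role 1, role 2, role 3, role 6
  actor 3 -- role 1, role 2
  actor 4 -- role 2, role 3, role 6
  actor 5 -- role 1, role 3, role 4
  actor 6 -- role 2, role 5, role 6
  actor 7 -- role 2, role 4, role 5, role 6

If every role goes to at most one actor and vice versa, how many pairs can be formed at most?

6

For example, pair actor 1-role 1, actor 2-role 6, actor 3-role 2, actor 4-role 3, actor 5-role 4, actor 6-role 5.
The set {actor 1, actor 2, actor 3, actor 4, actor 5, actor 6, actor 7} has only 6 neighbours ({role 1, role 2, role 3, role 4, role 5, role 6}), so by Hall's theorem at most 6 of the 7 actors can be matched.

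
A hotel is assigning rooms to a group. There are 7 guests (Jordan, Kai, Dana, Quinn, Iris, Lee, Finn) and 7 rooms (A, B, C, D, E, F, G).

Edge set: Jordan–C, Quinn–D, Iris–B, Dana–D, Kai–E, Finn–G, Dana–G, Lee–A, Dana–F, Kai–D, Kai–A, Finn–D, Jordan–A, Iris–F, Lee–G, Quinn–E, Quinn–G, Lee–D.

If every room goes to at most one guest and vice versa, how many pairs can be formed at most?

A valid assignment of size 7: Jordan-C, Kai-A, Dana-F, Quinn-E, Iris-B, Lee-D, Finn-G.
All 7 guests are matched, so no larger matching exists.

7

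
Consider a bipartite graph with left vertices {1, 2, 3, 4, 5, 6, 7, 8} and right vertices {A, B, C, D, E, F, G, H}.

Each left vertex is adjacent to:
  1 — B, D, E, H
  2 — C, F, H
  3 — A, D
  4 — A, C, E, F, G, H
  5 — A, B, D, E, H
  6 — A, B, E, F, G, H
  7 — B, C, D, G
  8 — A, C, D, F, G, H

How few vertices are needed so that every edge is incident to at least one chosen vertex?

{1, 2, 3, 4, 5, 6, 7, 8} is a vertex cover of size 8: every edge has an endpoint in this set.
No smaller cover exists because 1–B, 2–F, 3–D, 4–A, 5–E, 6–H, 7–C, 8–G is a matching of size 8, and a cover must include an endpoint of each of these disjoint edges (König's theorem).

8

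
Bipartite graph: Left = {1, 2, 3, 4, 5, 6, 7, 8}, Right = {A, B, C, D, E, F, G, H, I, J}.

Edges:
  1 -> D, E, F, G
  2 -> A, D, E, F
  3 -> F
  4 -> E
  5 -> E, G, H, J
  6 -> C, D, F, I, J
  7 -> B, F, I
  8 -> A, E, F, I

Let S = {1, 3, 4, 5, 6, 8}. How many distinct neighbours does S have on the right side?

The union of neighbours of {1, 3, 4, 5, 6, 8} is {A, C, D, E, F, G, H, I, J}, which has 9 elements.
Since |N(S)| = 9 ≥ |S| = 6, Hall's condition holds for this subset.

9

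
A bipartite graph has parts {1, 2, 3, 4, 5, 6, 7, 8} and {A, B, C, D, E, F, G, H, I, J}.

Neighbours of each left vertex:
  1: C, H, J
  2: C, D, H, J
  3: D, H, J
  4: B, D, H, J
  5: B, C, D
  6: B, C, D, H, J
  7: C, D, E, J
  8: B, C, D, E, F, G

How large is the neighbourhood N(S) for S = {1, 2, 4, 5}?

The union of neighbours of {1, 2, 4, 5} is {B, C, D, H, J}, which has 5 elements.
Since |N(S)| = 5 ≥ |S| = 4, Hall's condition holds for this subset.

5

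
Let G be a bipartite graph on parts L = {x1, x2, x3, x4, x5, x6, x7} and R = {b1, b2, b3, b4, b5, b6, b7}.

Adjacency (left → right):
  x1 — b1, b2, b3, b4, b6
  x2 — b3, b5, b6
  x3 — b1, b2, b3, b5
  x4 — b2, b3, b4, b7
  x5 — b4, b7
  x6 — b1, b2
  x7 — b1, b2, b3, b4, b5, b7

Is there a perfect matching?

Yes

A valid assignment of size 7: x1→b6, x2→b5, x3→b2, x4→b3, x5→b4, x6→b1, x7→b7.
Every left vertex is matched, so this is a perfect matching.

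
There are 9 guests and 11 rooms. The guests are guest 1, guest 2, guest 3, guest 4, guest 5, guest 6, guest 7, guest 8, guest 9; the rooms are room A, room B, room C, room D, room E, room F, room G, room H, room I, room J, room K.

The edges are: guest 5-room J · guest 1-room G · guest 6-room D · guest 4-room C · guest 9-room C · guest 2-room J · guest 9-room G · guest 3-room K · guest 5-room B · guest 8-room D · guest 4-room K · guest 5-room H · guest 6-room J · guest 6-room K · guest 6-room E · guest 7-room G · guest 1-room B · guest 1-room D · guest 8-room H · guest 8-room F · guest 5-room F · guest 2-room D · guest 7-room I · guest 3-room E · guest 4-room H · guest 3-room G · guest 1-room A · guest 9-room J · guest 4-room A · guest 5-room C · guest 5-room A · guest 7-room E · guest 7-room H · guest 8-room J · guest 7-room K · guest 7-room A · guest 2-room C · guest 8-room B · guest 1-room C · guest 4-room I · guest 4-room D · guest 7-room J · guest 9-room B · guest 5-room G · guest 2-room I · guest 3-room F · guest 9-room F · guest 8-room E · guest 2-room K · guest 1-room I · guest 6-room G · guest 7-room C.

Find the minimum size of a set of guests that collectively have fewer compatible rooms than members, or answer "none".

none

A matching saturating every guest exists, for instance guest 1→room G, guest 2→room C, guest 3→room K, guest 4→room I, guest 5→room F, guest 6→room E, guest 7→room A, guest 8→room D, guest 9→room J.
By Hall's marriage theorem, this means |N(S)| ≥ |S| for every subset S, so no violating subset exists.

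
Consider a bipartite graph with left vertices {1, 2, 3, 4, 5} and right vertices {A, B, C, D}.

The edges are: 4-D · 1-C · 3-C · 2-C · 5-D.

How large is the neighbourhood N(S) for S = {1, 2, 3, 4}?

The union of neighbours of {1, 2, 3, 4} is {C, D}, which has 2 elements.
Since |N(S)| = 2 < |S| = 4, Hall's condition fails for this subset.

2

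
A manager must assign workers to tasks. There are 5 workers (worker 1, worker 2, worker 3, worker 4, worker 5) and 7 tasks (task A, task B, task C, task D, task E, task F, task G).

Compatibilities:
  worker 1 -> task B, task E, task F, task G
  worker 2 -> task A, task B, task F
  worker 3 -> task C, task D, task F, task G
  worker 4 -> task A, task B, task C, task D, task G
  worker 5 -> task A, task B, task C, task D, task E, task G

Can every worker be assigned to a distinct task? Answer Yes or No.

Yes

One maximum matching: worker 1→task E, worker 2→task B, worker 3→task F, worker 4→task D, worker 5→task A.
All 5 workers are covered.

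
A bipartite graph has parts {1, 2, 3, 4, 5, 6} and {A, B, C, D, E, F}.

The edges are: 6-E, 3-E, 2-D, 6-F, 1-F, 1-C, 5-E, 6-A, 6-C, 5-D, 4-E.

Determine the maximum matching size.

4

For example, pair 1→F, 2→D, 3→E, 6→C.
The set {2, 3, 4, 5} has only 2 neighbours ({D, E}), so by Hall's theorem at most 4 of the 6 left vertices can be matched.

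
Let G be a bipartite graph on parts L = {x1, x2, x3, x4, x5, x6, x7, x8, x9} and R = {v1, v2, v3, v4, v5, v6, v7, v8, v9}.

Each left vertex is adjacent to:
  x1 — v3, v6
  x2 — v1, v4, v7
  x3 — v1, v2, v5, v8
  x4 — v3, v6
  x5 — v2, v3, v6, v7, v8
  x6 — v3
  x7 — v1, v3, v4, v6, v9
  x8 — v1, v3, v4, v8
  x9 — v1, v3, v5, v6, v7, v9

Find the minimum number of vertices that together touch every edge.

8

{x2, x3, x5, x7, x8, x9, v3, v6} is a vertex cover of size 8: every edge has an endpoint in this set.
No smaller cover exists because x1–v3, x2–v7, x3–v2, x4–v6, x5–v8, x7–v9, x8–v4, x9–v1 is a matching of size 8, and a cover must include an endpoint of each of these disjoint edges (König's theorem).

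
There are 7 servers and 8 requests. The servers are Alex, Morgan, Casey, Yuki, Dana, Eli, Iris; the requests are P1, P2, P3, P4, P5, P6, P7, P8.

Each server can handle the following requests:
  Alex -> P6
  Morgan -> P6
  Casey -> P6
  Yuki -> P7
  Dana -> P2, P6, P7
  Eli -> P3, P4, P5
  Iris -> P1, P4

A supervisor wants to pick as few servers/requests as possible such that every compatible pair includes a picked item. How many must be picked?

The 5 edges Alex–P6, Yuki–P7, Dana–P2, Eli–P5, Iris–P1 form a matching, so any vertex cover needs at least 5 vertices (one per matched edge).
Conversely {Yuki, Dana, Eli, Iris, P6} meets every edge and has exactly 5 vertices, so 5 is optimal.

5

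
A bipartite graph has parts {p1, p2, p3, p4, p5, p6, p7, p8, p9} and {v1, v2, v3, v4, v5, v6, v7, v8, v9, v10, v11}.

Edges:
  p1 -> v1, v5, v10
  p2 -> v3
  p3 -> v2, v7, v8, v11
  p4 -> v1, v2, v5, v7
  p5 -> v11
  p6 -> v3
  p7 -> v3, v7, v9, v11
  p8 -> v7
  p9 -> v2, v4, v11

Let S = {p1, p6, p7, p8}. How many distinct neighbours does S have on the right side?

7

The union of neighbours of {p1, p6, p7, p8} is {v1, v3, v5, v7, v9, v10, v11}, which has 7 elements.
Since |N(S)| = 7 ≥ |S| = 4, Hall's condition holds for this subset.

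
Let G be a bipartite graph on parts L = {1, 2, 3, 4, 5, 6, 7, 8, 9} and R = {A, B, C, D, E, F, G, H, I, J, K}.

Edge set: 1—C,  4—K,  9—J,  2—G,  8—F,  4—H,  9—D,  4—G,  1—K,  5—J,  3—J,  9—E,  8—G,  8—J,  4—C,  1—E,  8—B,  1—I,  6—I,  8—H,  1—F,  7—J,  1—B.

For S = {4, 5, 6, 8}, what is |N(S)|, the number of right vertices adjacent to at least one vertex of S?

8

The union of neighbours of {4, 5, 6, 8} is {B, C, F, G, H, I, J, K}, which has 8 elements.
Since |N(S)| = 8 ≥ |S| = 4, Hall's condition holds for this subset.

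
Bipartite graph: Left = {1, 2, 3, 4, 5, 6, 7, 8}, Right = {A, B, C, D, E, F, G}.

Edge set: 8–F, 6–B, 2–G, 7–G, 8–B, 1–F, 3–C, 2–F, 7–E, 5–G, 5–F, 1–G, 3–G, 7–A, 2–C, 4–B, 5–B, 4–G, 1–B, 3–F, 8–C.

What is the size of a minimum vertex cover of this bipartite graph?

5

{7, B, C, F, G} is a vertex cover of size 5: every edge has an endpoint in this set.
No smaller cover exists because 1–F, 2–G, 3–C, 4–B, 7–E is a matching of size 5, and a cover must include an endpoint of each of these disjoint edges (König's theorem).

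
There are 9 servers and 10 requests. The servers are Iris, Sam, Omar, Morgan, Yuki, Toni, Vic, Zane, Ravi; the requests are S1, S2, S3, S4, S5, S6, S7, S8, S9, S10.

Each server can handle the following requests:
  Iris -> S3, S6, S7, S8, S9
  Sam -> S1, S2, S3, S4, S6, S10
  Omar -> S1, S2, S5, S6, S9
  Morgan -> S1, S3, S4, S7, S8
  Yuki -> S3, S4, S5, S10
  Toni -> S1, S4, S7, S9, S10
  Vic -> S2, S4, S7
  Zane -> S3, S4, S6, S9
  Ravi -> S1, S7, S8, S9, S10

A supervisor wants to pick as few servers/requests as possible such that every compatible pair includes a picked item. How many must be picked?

9

{Iris, Sam, Omar, Morgan, Yuki, Toni, Vic, Zane, Ravi} is a vertex cover of size 9: every edge has an endpoint in this set.
No smaller cover exists because Iris–S3, Sam–S1, Omar–S9, Morgan–S8, Yuki–S10, Toni–S4, Vic–S2, Zane–S6, Ravi–S7 is a matching of size 9, and a cover must include an endpoint of each of these disjoint edges (König's theorem).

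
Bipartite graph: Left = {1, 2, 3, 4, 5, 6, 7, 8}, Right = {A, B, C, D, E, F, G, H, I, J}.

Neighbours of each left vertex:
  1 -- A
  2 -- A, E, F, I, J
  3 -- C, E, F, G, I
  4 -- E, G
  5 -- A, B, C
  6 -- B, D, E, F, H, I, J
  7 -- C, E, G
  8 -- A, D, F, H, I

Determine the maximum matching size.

8

A valid assignment of size 8: 1-A, 2-E, 3-F, 4-G, 5-B, 6-J, 7-C, 8-H.
This saturates every left vertex, so 8 is the maximum.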